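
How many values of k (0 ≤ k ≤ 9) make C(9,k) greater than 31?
6

Reasoning: Row 9 is unimodal and symmetric about k=9/2. C(9,1)=9 ≤ 31; C(9,2)=36 > 31; by symmetry C(9,k) > 31 for k = 2..7. That's 7 - 2 + 1 = 6 values.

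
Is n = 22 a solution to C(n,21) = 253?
No

C(22,21) = 22·21·20·19·18·17·16·15·14·13·12·11·10·9·8·7·6·5·4·3·2/21! = 1,124,000,727,777,607,680,000/51,090,942,171,709,440,000 = 22, which does not equal 253.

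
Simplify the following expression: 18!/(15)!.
4,896

This equals 18×17×16 = 4,896.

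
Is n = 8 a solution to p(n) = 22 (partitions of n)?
Yes

Pentagonal recurrence p(n) = p(n−1) + p(n−2) − p(n−5) − p(n−7) + …: p(8) = p(7) + p(6) − p(3) − p(1) = 15 + 11 − 3 − 1 = 22, which equals 22.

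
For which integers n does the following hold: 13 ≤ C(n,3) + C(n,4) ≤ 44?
5, 6

Explanation: C(4,3)+C(4,4)=5; C(5,3)+C(5,4)=15; C(6,3)+C(6,4)=35; C(7,3)+C(7,4)=70. So valid n = 5, 6.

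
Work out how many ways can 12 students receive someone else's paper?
Using D(n) = (n-1)[D(n-1) + D(n-2)]:
D(12) = (12-1) × [D(11) + D(10)]
      = 11 × [14684570 + 1334961]
      = 11 × 16019531
      = 176,214,841

Answer: 176,214,841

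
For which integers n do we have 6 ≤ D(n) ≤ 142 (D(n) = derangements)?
4, 5
Using D(n) = (n−1)[D(n−1) + D(n−2)] with D(1)=0, D(2)=1: D(3)=2; D(4)=9; D(5)=44; D(6)=265. So valid n = 4, 5.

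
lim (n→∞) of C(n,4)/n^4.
C(n,4) ≈ n^4/4! for large n. Limit = 1/4! = 1/24.
Final answer: 1/24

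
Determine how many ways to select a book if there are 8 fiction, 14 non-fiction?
22
By the addition principle: 8 + 14 = 22.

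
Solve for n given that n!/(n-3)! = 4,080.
17

Working:
n!/(n-3)! = n×(n-1)×(n-2), a product of 3 consecutive integers ≈ (n−1)^3. 4,080^(1/3) + 1 ≈ 17.0; check n = 17: 17×16×15 = 4,080 ✓. So n = 17.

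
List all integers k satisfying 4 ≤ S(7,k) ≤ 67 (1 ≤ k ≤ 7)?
S(7,1)=1; S(7,2)=63; S(7,3)=301; S(7,4)=350; S(7,5)=140; S(7,6)=21; S(7,7)=1. So valid k = 2, 6.

Answer: 2, 6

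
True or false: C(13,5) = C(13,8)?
C(13,5) = C(13,13-5) by the symmetry property; both equal 1,287.

Answer: True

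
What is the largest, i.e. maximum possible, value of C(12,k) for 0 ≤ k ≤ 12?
924
Maximum at k = 6: C(12,6) = 924.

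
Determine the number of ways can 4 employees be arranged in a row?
24

Reasoning: Arrangements of 4 distinct objects: 4! = 24.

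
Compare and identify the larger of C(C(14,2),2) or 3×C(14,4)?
C(C(14,2),2)

Solution: C(C(14,2),2)=4,095, 3×C(14,4)=3,003.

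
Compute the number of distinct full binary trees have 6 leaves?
42

Reasoning: Using the Catalan number formula: C_n = C(2n, n) / (n+1)
C_5 = C(10, 5) / (5+1)
     = 252 / 6
     = 42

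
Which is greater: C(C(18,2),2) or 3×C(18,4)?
C(C(18,2),2)
C(C(18,2),2)=11,628, 3×C(18,4)=9,180.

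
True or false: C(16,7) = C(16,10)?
C(16,7) = 11,440 but C(16,10) = 8,008; symmetry gives C(16,7) = C(16,9), not C(16,10).

Answer: False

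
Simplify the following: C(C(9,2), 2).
C(9,2) = 36, then C(36, 2) = 630.

Answer: 630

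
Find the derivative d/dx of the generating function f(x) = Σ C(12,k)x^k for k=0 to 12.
Term-by-term differentiation gives Σ k·C(12,k)x^{k-1} for k=1 to 12.

Answer: Σ k·C(12,k)x^(k-1) for k=1 to 12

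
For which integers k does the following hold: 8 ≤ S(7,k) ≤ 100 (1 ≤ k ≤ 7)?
2, 6

Solution: S(7,1)=1; S(7,2)=63; S(7,3)=301; S(7,4)=350; S(7,5)=140; S(7,6)=21; S(7,7)=1. So valid k = 2, 6.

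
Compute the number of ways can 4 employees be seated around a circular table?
6

Working:
Circular arrangements: (4-1)! = 6.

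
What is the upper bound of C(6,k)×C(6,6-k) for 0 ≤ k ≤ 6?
C(6,k)·C(6,6-k) = C(6,k)², maximised at the centre k = 3: C(6,3)² = 400.

Answer: 400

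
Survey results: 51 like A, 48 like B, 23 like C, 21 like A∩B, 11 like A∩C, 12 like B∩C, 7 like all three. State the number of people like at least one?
|A∪B∪C| = 51+48+23-21-11-12+7 = 85.
Final answer: 85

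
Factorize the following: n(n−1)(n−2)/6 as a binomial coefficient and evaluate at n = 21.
C(n,3); C(21,3) = 1,330

Reasoning: n(n−1)(n−2)/6 = n!/(3!(n−3)!) = C(n,3). At n = 21: C(21,3) = 1,330.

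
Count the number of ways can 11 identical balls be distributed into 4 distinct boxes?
364

Working:
C(11+4-1, 4-1) = C(14, 3) = 364.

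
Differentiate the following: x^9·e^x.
(9x^8 + x^9)e^x

Solution: Product rule: d/dx[x^9]·e^x + x^9·d/dx[e^x] = 9x^{8}e^x + x^9e^x.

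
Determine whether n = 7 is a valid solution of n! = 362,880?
No

Solution: 7! = 7·6! = 7·720 = 5,040, which does not equal 362,880.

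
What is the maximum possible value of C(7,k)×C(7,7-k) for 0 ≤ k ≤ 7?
1,225

Explanation: C(7,k)·C(7,7-k) = C(7,k)², maximised at the centre k = 3: C(7,3)² = 1,225.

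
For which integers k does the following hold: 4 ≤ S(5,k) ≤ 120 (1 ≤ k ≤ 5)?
2, 3, 4

Solution: S(5,1)=1; S(5,2)=15; S(5,3)=25; S(5,4)=10; S(5,5)=1. So valid k = 2, 3, 4.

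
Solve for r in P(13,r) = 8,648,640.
7

P(13,r) = 13·12·…·(13−r+1), a product of r factors. Multiplying down from 13: 13 = 13; 13·12 = 156; 13·12·11 = 1,716; 13·12·11·10 = 17,160; 13·12·11·10·9 = 154,440; 13·12·11·10·9·8 = 1,235,520; 13·12·11·10·9·8·7 = 8,648,640 ✓ (7 factors). So r = 7.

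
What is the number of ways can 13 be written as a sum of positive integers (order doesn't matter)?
101

Explanation: Pentagonal recurrence p(n) = p(n−1) + p(n−2) − p(n−5) − p(n−7) + …: p(13) = p(12) + p(11) − p(8) − p(6) + p(1) = 77 + 56 − 22 − 11 + 1 = 101.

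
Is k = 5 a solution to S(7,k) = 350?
No

S(7,5) = 5·S(6,5) + S(6,4) = 5·15 + 65 = 140, which does not equal 350.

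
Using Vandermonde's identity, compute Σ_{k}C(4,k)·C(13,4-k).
2,380

Solution: = C(4+13,4) = C(17,4) = 2,380.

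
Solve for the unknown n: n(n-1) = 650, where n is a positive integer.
26

Explanation: n² − n − 650 = 0, so n = (1 ± √(1 + 4·650))/2 = (1 ± √2,601)/2 = (1 ± 51)/2, i.e. n = 26 or n = -25. Taking the positive root, n = 26 (check: 26×25 = 650).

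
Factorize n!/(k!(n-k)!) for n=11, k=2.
C(11,2) = 55

Working:
This is the binomial coefficient C(11,2) = 55.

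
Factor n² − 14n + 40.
(n − 4)(n − 10)

Working:
Seek roots whose sum is 14 and product is 40: (4, 10). So n² − 14n + 40 = (n − 4)(n − 10).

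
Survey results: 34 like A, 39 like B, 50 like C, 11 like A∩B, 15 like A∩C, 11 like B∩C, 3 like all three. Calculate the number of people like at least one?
89

|A∪B∪C| = 34+39+50-11-15-11+3 = 89.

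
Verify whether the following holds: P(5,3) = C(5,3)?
False

Reasoning: P(5,3) = 60 but C(5,3) = 10; they differ by a factor of 3! = 6, so the statement does not hold.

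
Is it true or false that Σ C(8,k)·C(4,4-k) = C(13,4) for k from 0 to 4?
Vandermonde's identity gives C(12,4) = 495; RHS C(13,4) = 715.
Final answer: False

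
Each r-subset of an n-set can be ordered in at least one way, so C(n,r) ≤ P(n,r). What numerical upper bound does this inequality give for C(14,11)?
14,529,715,200

Explanation: P(14,11) = 14·13·12·11·10·9·8·7·6·5·4 = 14,529,715,200, so C(14,11) ≤ 14,529,715,200. (The bound is loose by a factor of 11! = 39,916,800: C(14,11) = 14,529,715,200/39,916,800 = 364.)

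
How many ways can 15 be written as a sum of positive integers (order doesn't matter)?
176

Reasoning: Pentagonal recurrence p(n) = p(n−1) + p(n−2) − p(n−5) − p(n−7) + …: p(15) = p(14) + p(13) − p(10) − p(8) + p(3) + p(0) = 135 + 101 − 42 − 22 + 3 + 1 = 176.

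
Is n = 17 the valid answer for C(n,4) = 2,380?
Yes

Solution: C(17,4) = 17·16·15·14/4! = 57,120/24 = 2,380, which equals 2,380.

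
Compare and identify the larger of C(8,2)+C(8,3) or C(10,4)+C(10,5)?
C(10,4)+C(10,5)

First=84, Second=462.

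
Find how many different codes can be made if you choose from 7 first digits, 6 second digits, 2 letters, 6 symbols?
504

Solution: By the multiplication principle: 7 × 6 × 2 × 6 = 504.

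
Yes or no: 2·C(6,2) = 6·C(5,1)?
Absorption identity k·C(n,k) = n·C(n-1,k-1). LHS = 2·15 = 30; RHS = 6·5 = 30.

Answer: Yes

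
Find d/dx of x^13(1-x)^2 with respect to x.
13x^12(1-x)^2 - 2x^13(1-x)^1
Product rule: 13x^{12}(1-x)^{2} + x^13·(-2)(1-x)^{1}.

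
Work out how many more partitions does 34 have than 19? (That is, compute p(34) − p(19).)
11,820

Explanation: Pentagonal recurrence p(n) = p(n−1) + p(n−2) − p(n−5) − p(n−7) + …: p(34) = p(33) + p(32) − p(29) − p(27) + p(22) + p(19) − p(12) − p(8) = 10,143 + 8,349 − 4,565 − 3,010 + 1,002 + 490 − 77 − 22 = 12,310.
p(19) = p(18) + p(17) − p(14) − p(12) + p(7) + p(4) = 385 + 297 − 135 − 77 + 15 + 5 = 490.
Difference = 12,310 − 490 = 11,820.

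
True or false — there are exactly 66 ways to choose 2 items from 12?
True
C(12,2) = 66.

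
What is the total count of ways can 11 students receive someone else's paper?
14,684,570

Working:
Using D(n) = (n-1)[D(n-1) + D(n-2)]:
D(11) = (11-1) × [D(10) + D(9)]
      = 10 × [1334961 + 133496]
      = 10 × 1468457
      = 14,684,570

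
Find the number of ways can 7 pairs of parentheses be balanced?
Using the Catalan number formula: C_n = C(2n, n) / (n+1)
C_7 = C(14, 7) / (7+1)
     = 3432 / 8
     = 429
Final answer: 429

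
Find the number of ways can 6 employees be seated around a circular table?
Circular arrangements: (6-1)! = 120.
Final answer: 120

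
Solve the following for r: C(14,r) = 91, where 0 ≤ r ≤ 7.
2
C(14,r) is increasing for 0 ≤ r ≤ 7. Stepping up (C(14,r+1) = C(14,r)·(14−r)/(r+1)): C(14,1) = 14, C(14,2) = 91 ✓. So r = 2.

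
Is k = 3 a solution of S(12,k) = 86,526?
Yes

Explanation: S(12,3) = 3·S(11,3) + S(11,2) = 3·28,501 + 1,023 = 86,526, which equals 86,526.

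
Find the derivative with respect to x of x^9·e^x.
Product rule: d/dx[x^9]·e^x + x^9·d/dx[e^x] = 9x^{8}e^x + x^9e^x.

Answer: (9x^8 + x^9)e^x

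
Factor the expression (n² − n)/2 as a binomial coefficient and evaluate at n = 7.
C(n,2); C(7,2) = 21

(n² − n)/2 = n(n−1)/2 = C(n,2). At n = 7: C(7,2) = 21.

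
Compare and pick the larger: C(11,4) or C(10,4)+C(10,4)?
C(10,4)+C(10,4)

Working:
C(11,4)=330; C(10,4)+C(10,4)=210+210=420.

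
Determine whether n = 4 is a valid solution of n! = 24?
Yes

Reasoning: 4! = 4·3! = 4·6 = 24, which equals 24.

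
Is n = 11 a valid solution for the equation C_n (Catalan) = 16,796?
C_11 = C(22,11)/(11+1) = 705,432/12 = 58,786, which does not equal 16,796.

Answer: No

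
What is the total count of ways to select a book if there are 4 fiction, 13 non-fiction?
17
By the addition principle: 4 + 13 = 17.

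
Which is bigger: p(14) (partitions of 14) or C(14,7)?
C(14,7)

Working:
Pentagonal recurrence p(n) = p(n−1) + p(n−2) − p(n−5) − p(n−7) + …: p(14) = p(13) + p(12) − p(9) − p(7) + p(2) = 101 + 77 − 30 − 15 + 2 = 135; C(14,7) = 3,432.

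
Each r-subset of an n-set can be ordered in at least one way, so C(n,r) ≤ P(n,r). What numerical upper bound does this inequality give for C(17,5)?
742,560

Explanation: P(17,5) = 17·16·15·14·13 = 742,560, so C(17,5) ≤ 742,560. (The bound is loose by a factor of 5! = 120: C(17,5) = 742,560/120 = 6,188.)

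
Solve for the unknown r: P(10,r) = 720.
P(10,r) = 10·9·…·(10−r+1), a product of r factors. Multiplying down from 10: 10 = 10; 10·9 = 90; 10·9·8 = 720 ✓ (3 factors). So r = 3.

Answer: 3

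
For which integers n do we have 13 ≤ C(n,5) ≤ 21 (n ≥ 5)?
7

Working:
C(6,5)=6; C(7,5)=21; C(8,5)=56. So valid n = 7.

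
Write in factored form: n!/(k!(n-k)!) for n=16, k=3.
C(16,3) = 560

Explanation: This is the binomial coefficient C(16,3) = 560.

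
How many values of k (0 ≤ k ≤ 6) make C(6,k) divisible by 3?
4

Working:
Checking C(6,k) mod 3 for k = 0..6: divisible at k = 1, 2, 4, 5. That's 4 values.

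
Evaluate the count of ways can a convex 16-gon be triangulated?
2,674,440
Using the Catalan number formula: C_n = C(2n, n) / (n+1)
C_14 = C(28, 14) / (14+1)
     = 40116600 / 15
     = 2,674,440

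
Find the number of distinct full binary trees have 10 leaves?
4,862
Using the Catalan number formula: C_n = C(2n, n) / (n+1)
C_9 = C(18, 9) / (9+1)
     = 48620 / 10
     = 4,862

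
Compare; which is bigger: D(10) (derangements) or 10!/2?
10!/2
D(10) = (10-1)·[D(9) + D(8)] = 9·[133,496 + 14,833] = 1,334,961; 10!/2 = 3,628,800/2 = 1,814,400.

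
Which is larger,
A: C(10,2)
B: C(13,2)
B
A=C(10,2)=45, B=C(13,2)=78.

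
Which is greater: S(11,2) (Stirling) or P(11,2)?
S(11,2)

Reasoning: S(11,2) = 2·S(10,2) + S(10,1) = 2·511 + 1 = 1,023; P(11,2) = 110.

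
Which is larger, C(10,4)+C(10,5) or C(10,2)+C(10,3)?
C(10,4)+C(10,5)

First=462, Second=165.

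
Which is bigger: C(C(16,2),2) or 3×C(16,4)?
C(C(16,2),2)

Explanation: C(C(16,2),2)=7,140, 3×C(16,4)=5,460.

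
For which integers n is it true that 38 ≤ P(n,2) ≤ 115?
7, 8, 9, 10, 11
P(6,2)=30; P(7,2)=42; P(8,2)=56; P(9,2)=72; P(10,2)=90; P(11,2)=110; P(12,2)=132. So valid n = 7, 8, 9, 10, 11.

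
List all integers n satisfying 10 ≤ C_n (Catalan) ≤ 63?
4, 5

C_3=5; C_4=14; C_5=42; C_6=132. So valid n = 4, 5.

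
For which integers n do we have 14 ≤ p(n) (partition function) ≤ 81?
7, 8, 9, 10, 11, 12

Tabulating p(n) via p(n) = p(n−1) + p(n−2) − p(n−5) − p(n−7) + …: p(6)=11; p(7)=15; p(8)=22; p(9)=30; p(10)=42; p(11)=56; p(12)=77; p(13)=101. So valid n = 7, 8, 9, 10, 11, 12.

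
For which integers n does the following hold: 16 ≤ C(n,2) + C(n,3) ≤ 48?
5, 6

Reasoning: C(4,2)+C(4,3)=10; C(5,2)+C(5,3)=20; C(6,2)+C(6,3)=35; C(7,2)+C(7,3)=56. So valid n = 5, 6.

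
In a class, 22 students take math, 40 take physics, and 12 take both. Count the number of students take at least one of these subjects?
|A∪B| = |A|+|B|-|A∩B| = 22+40-12 = 50.

Answer: 50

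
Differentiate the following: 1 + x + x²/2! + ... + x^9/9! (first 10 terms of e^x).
Differentiating term by term gives the first 9 terms of e^x.
Final answer: 1 + x + x²/2! + ... + x^8/8!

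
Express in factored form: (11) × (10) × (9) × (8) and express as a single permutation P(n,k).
Product of 4 consecutive descending integers starting at 11: P(11,4) = 11!/7! = 7,920.
Final answer: P(11,4) = 11!/(7)!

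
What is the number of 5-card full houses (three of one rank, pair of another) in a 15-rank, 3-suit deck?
630

Explanation: Triple rank: 15. Triple suits: C(3,3)=1. Pair rank: 14. Pair suits: C(3,2)=3. Total: 630.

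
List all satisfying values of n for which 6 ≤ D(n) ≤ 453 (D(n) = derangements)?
4, 5, 6

Explanation: Using D(n) = (n−1)[D(n−1) + D(n−2)] with D(1)=0, D(2)=1: D(3)=2; D(4)=9; D(5)=44; D(6)=265; D(7)=1,854. So valid n = 4, 5, 6.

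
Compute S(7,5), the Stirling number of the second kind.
140
Using the Stirling recurrence: S(n,k) = k·S(n-1,k) + S(n-1,k-1)
S(7,5) = 5·S(6,5) + S(6,4)
         = 5·15 + 65
         = 75 + 65
         = 140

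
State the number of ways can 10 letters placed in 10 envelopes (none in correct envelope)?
1,334,961

Working:
Using D(n) = (n-1)[D(n-1) + D(n-2)]:
D(10) = (10-1) × [D(9) + D(8)]
      = 9 × [133496 + 14833]
      = 9 × 148329
      = 1,334,961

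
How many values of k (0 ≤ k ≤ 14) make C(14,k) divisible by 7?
12

Checking C(14,k) mod 7 for k = 0..14: divisible at k = 1, 2, 3, 4, 5, 6, 8, 9, 10, 11, 12, 13. That's 12 values.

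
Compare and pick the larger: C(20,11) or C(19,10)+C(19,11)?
Equal
By Pascal's identity: C(20,11) = C(19,10)+C(19,11) = 167,960. Equal.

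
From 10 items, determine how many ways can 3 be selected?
C(10,3) = 10! / (3! × (10-3)!)
         = 10! / (3! × 7!)
         = 120

Answer: 120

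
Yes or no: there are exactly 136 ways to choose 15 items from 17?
Yes

C(17,15) = 136.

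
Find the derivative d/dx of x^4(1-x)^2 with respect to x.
4x^3(1-x)^2 - 2x^4(1-x)^1

Working:
Product rule: 4x^{3}(1-x)^{2} + x^4·(-2)(1-x)^{1}.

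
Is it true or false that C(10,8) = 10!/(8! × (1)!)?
False

Working:
The correct denominator is 8!×2!, giving C(10,8) = 45; the stated RHS is 10!/(8!×1!) = 90 ≠ 45, so the statement does not hold.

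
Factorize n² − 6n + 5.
(n − 1)(n − 5)

Reasoning: Seek roots whose sum is 6 and product is 5: (1, 5). So n² − 6n + 5 = (n − 1)(n − 5).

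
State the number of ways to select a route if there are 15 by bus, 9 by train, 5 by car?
29

Explanation: By the addition principle: 15 + 9 + 5 = 29.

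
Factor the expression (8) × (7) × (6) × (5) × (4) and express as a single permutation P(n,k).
P(8,5) = 8!/(3)!

Reasoning: Product of 5 consecutive descending integers starting at 8: P(8,5) = 8!/3! = 6,720.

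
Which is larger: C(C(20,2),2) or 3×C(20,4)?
C(C(20,2),2)

Working:
C(C(20,2),2)=17,955, 3×C(20,4)=14,535.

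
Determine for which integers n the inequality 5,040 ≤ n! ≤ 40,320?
n! is strictly increasing; 7! = 5,040 and 8! = 40,320, so valid n = 7, 8.

Answer: 7, 8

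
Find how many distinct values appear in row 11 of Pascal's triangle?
Row 11 has entries C(11,0)..C(11,11); by symmetry C(11,k)=C(11,11-k), giving 6 distinct values.

Answer: 6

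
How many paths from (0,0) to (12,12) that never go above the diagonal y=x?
208,012

Reasoning: Counted by the Catalan number C_12: C_12 = C(24,12)/(12+1) = 2,704,156/13 = 208,012.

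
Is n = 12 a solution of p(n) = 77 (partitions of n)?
Yes

Explanation: Pentagonal recurrence p(n) = p(n−1) + p(n−2) − p(n−5) − p(n−7) + …: p(12) = p(11) + p(10) − p(7) − p(5) + p(0) = 56 + 42 − 15 − 7 + 1 = 77, which equals 77.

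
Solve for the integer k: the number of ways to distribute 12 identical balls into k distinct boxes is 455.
4

Working:
Stars and bars: the count is C(12+k−1, k−1), increasing in k. k=2: C(13,1) = 13, k=3: C(14,2) = 91, k=4: C(15,3) = 455 ✓. So k = 4.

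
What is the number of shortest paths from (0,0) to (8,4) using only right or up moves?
495

Choose 8 rights from 12 moves: C(12,8) = 495.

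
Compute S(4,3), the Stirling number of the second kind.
6

Reasoning: Using the Stirling recurrence: S(n,k) = k·S(n-1,k) + S(n-1,k-1)
S(4,3) = 3·S(3,3) + S(3,2)
         = 3·1 + 3
         = 3 + 3
         = 6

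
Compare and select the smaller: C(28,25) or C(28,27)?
C(28,25)=3,276, C(28,27)=28.
Final answer: C(28,27)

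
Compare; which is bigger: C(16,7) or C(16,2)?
C(16,7)

Reasoning: C(16,7)=11,440, C(16,2)=120.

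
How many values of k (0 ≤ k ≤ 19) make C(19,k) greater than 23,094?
8

Row 19 is unimodal and symmetric about k=19/2. C(19,5)=11,628 ≤ 23,094; C(19,6)=27,132 > 23,094; by symmetry C(19,k) > 23,094 for k = 6..13. That's 13 - 6 + 1 = 8 values.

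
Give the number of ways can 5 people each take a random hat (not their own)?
44
Using D(n) = (n-1)[D(n-1) + D(n-2)]:
D(5) = (5-1) × [D(4) + D(3)]
      = 4 × [9 + 2]
      = 4 × 11
      = 44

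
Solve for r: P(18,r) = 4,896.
3

Reasoning: P(18,r) = 18·17·…·(18−r+1), a product of r factors. Multiplying down from 18: 18 = 18; 18·17 = 306; 18·17·16 = 4,896 ✓ (3 factors). So r = 3.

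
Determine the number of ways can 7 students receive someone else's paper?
1,854
Using D(n) = (n-1)[D(n-1) + D(n-2)]:
D(7) = (7-1) × [D(6) + D(5)]
      = 6 × [265 + 44]
      = 6 × 309
      = 1,854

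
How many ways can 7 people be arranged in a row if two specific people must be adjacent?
Treat pair as unit: (7-1)! arrangements × 2 internal orders = 1,440.
Final answer: 1,440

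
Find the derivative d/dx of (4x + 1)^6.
24(4x + 1)^5

Chain rule: 6(4x+1)^{5} × 4 = 24(4x+1)^{5}.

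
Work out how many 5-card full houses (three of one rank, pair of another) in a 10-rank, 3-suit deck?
270

Explanation: Triple rank: 10. Triple suits: C(3,3)=1. Pair rank: 9. Pair suits: C(3,2)=3. Total: 270.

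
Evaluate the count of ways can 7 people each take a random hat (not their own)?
1,854

Explanation: Using D(n) = (n-1)[D(n-1) + D(n-2)]:
D(7) = (7-1) × [D(6) + D(5)]
      = 6 × [265 + 44]
      = 6 × 309
      = 1,854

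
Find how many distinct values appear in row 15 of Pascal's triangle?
8

Row 15 has entries C(15,0)..C(15,15); by symmetry C(15,k)=C(15,15-k), giving 8 distinct values.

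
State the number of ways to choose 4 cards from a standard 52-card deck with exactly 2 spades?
57,798

Working:
13 spades and 39 non-spades: C(13,2) × C(39,2) = 78 × 741 = 57,798.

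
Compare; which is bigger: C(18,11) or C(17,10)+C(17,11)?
By Pascal's identity: C(18,11) = C(17,10)+C(17,11) = 31,824. Equal.
Final answer: Equal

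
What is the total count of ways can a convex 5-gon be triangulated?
5
Using the Catalan number formula: C_n = C(2n, n) / (n+1)
C_3 = C(6, 3) / (3+1)
     = 20 / 4
     = 5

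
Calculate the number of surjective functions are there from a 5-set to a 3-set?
Onto functions = 3! × S(5,3)
First compute S(5,3) via recurrence:
Using the Stirling recurrence: S(n,k) = k·S(n-1,k) + S(n-1,k-1)
S(5,3) = 3·S(4,3) + S(4,2)
         = 3·6 + 7
         = 18 + 7
         = 25
Then: 6 × 25 = 150

Answer: 150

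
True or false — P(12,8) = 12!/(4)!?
Permutation formula P(n,k) = n!/(n-k)!: 12!/4! = 479,001,600/24 = 19,958,400 = P(12,8). The statement holds.

Answer: True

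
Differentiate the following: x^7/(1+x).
(7x^6(1+x) - x^7)/(1+x)²

Solution: Quotient rule: [7x^{6}(1+x) - x^7]/(1+x)².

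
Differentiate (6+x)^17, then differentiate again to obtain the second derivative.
272(6+x)^15

Explanation: First derivative: 17(6+x)^{16}. Second derivative: 17·16·(6+x)^{15} = 272(6+x)^{15}.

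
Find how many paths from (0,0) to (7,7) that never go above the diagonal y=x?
429

Working:
Counted by the Catalan number C_7: C_7 = C(14,7)/(7+1) = 3,432/8 = 429.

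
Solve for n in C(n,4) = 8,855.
23

Explanation: C(n,4) = n(n−1)(n−2)(n−3)/4! is increasing in n, and n(n−1)(n−2)(n−3) = 4!·8,855 = 212,520 ≈ (n−1.5)^4 gives n ≈ 23.0. Check: C(21,4) = 5,985, C(22,4) = 7,315, C(23,4) = 8,855 ✓. So n = 23.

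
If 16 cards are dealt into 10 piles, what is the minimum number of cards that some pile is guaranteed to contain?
2

Working:
Pigeonhole: ⌈16/10⌉ = 2.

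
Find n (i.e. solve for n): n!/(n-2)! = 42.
n!/(n-2)! = n×(n-1), a product of 2 consecutive integers ≈ (n−0.5)^2. 42^(1/2) + 0.5 ≈ 7.0; check n = 7: 7×6 = 42 ✓. So n = 7.
Final answer: 7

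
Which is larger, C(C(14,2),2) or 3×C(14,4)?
C(C(14,2),2)

C(C(14,2),2)=4,095, 3×C(14,4)=3,003.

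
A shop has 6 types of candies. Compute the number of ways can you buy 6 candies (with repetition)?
Stars and bars: C(6+6-1, 6) = C(11, 6) = 462.
Final answer: 462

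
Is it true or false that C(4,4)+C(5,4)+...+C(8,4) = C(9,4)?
True

Solution: Hockey stick identity gives Σ = C(9,5) = 126; RHS C(9,4) = 126.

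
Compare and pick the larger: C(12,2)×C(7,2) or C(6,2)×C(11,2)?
C(12,2)×C(7,2)
C(12,2)×C(7,2)=1,386, C(6,2)×C(11,2)=825.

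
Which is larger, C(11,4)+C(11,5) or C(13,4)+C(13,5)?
C(13,4)+C(13,5)

First=792, Second=2,002.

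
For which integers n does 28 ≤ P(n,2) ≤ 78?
6, 7, 8, 9

P(5,2)=20; P(6,2)=30; P(7,2)=42; P(8,2)=56; P(9,2)=72; P(10,2)=90. So valid n = 6, 7, 8, 9.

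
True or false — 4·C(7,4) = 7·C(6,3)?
True
Absorption identity k·C(n,k) = n·C(n-1,k-1). LHS = 4·35 = 140; RHS = 7·20 = 140.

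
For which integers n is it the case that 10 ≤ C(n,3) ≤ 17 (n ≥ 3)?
5

C(4,3)=4; C(5,3)=10; C(6,3)=20. So valid n = 5.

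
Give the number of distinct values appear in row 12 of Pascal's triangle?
Row 12 has entries C(12,0)..C(12,12); by symmetry C(12,k)=C(12,12-k), giving 7 distinct values.
Final answer: 7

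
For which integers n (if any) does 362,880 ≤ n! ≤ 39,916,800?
9, 10, 11

n! is strictly increasing; 9! = 362,880 and 11! = 39,916,800, so valid n = 9, 10, 11.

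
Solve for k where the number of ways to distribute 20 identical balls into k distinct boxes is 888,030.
8

Reasoning: Stars and bars: the count is C(20+k−1, k−1), increasing in k. k=6: C(25,5) = 53,130, k=7: C(26,6) = 230,230, k=8: C(27,7) = 888,030 ✓. So k = 8.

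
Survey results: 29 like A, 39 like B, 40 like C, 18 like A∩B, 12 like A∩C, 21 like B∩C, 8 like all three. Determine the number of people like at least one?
65
|A∪B∪C| = 29+39+40-18-12-21+8 = 65.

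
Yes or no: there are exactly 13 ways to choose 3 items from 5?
No

C(5,3) = 10 ≠ 13.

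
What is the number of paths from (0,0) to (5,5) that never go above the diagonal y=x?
42

Reasoning: Counted by the Catalan number C_5: C_5 = C(10,5)/(5+1) = 252/6 = 42.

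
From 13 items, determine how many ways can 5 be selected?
1,287

C(13,5) = 13! / (5! × (13-5)!)
         = 13! / (5! × 8!)
         = 1,287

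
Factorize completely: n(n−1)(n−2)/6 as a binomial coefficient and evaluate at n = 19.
C(n,3); C(19,3) = 969
n(n−1)(n−2)/6 = n!/(3!(n−3)!) = C(n,3). At n = 19: C(19,3) = 969.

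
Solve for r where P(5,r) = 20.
2

Working:
P(5,r) = 5·4·…·(5−r+1), a product of r factors. Multiplying down from 5: 5 = 5; 5·4 = 20 ✓ (2 factors). So r = 2.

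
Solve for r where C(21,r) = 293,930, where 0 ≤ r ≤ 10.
9

Solution: C(21,r) is increasing for 0 ≤ r ≤ 10. Stepping up (C(21,r+1) = C(21,r)·(21−r)/(r+1)): C(21,1) = 21, C(21,2) = 210, C(21,3) = 1,330, C(21,4) = 5,985, C(21,5) = 20,349, C(21,6) = 54,264, C(21,7) = 116,280, C(21,8) = 203,490, C(21,9) = 293,930 ✓. So r = 9.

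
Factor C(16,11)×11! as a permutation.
P(16,11)

Reasoning: C(16,11)×11! = [16!/(11!(5)!)]×11! = 16!/(5)! = P(16,11) = 174,356,582,400.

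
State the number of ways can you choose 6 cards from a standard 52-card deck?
20,358,520

Working:
C(52,6) = 20,358,520.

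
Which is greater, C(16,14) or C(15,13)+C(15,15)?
C(16,14)
C(16,14)=120; C(15,13)+C(15,15)=105+1=106.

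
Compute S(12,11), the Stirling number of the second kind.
66

Explanation: Using the Stirling recurrence: S(n,k) = k·S(n-1,k) + S(n-1,k-1)
S(12,11) = 11·S(11,11) + S(11,10)
         = 11·1 + 55
         = 11 + 55
         = 66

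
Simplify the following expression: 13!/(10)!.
This equals 13×12×11 = 1,716.

Answer: 1,716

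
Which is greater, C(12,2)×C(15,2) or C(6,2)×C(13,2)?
C(12,2)×C(15,2)

Reasoning: C(12,2)×C(15,2)=6,930, C(6,2)×C(13,2)=1,170.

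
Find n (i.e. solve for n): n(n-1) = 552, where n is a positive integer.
24

n² − n − 552 = 0, so n = (1 ± √(1 + 4·552))/2 = (1 ± √2,209)/2 = (1 ± 47)/2, i.e. n = 24 or n = -23. Taking the positive root, n = 24 (check: 24×23 = 552).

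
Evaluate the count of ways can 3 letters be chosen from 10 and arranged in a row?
720

Reasoning: P(10,3) = 10!/(10-3)! = 720.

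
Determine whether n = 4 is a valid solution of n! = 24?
4! = 4·3! = 4·6 = 24, which equals 24.
Final answer: Yes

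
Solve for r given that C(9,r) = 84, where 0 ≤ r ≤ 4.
3

Working:
C(9,r) is increasing for 0 ≤ r ≤ 4. Stepping up (C(9,r+1) = C(9,r)·(9−r)/(r+1)): C(9,1) = 9, C(9,2) = 36, C(9,3) = 84 ✓. So r = 3.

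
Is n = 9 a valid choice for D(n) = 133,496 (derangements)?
D(9) = (9-1)·[D(8) + D(7)] = 8·[14,833 + 1,854] = 133,496, which equals 133,496.

Answer: Yes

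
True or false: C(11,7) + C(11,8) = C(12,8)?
True

Reasoning: Pascal's identity C(n,k) + C(n,k+1) = C(n+1,k+1): 330 + 165 = 495 = C(12,8).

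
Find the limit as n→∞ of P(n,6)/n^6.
P(n,6) = n(n-1)···(n-5) ≈ n^6 for large n. Limit = 1.

Answer: 1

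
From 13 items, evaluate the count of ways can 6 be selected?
1,716

C(13,6) = 13! / (6! × (13-6)!)
         = 13! / (6! × 7!)
         = 1,716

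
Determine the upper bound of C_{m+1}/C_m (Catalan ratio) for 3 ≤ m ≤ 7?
10/3

Explanation: C_{m+1}/C_m = 2(2m+1)/(m+2), which increases with m. Maximum at m = 7: 2·15/9 = 10/3.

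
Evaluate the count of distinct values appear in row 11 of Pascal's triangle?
6

Reasoning: Row 11 has entries C(11,0)..C(11,11); by symmetry C(11,k)=C(11,11-k), giving 6 distinct values.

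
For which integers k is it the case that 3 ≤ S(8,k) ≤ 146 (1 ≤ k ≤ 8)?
S(8,1)=1; S(8,2)=127; S(8,3)=966; S(8,4)=1,701; S(8,5)=1,050; S(8,6)=266; S(8,7)=28; S(8,8)=1. So valid k = 2, 7.

Answer: 2, 7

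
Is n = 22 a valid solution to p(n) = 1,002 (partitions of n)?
Pentagonal recurrence p(n) = p(n−1) + p(n−2) − p(n−5) − p(n−7) + …: p(22) = p(21) + p(20) − p(17) − p(15) + p(10) + p(7) − p(0) = 792 + 627 − 297 − 176 + 42 + 15 − 1 = 1,002, which equals 1,002.

Answer: Yes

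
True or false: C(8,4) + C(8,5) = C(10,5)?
Pascal's identity gives C(9,5) = 126, whereas C(10,5) = 252.

Answer: False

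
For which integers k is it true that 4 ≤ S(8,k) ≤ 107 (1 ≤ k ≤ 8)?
7

S(8,1)=1; S(8,2)=127; S(8,3)=966; S(8,4)=1,701; S(8,5)=1,050; S(8,6)=266; S(8,7)=28; S(8,8)=1. So valid k = 7.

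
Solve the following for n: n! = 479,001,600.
12

n! is strictly increasing. 10! = 3,628,800, 11! = 39,916,800, 12! = 479,001,600 ✓. So n = 12.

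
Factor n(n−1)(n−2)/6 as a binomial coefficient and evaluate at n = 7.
C(n,3); C(7,3) = 35

Reasoning: n(n−1)(n−2)/6 = n!/(3!(n−3)!) = C(n,3). At n = 7: C(7,3) = 35.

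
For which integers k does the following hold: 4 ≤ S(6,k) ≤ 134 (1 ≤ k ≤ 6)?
2, 3, 4, 5
S(6,1)=1; S(6,2)=31; S(6,3)=90; S(6,4)=65; S(6,5)=15; S(6,6)=1. So valid k = 2, 3, 4, 5.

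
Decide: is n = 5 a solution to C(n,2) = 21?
No

C(5,2) = 5·4/2! = 20/2 = 10, which does not equal 21.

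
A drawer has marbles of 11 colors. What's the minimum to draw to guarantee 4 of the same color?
34

Working:
Worst case: 3 of each = 33. One more: 34.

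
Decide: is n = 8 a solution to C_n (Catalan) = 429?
C_8 = C(16,8)/(8+1) = 12,870/9 = 1,430, which does not equal 429.
Final answer: No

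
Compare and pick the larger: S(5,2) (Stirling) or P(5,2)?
P(5,2)

S(5,2) = 2·S(4,2) + S(4,1) = 2·7 + 1 = 15; P(5,2) = 20.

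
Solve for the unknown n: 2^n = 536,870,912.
29

Working:
536,870,912 = 1,024 × 1,024 × 512 = 2^10 × 2^10 × 2^9 = 2^29, so n = 29.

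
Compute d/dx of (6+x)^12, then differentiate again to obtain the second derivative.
132(6+x)^10

Solution: First derivative: 12(6+x)^{11}. Second derivative: 12·11·(6+x)^{10} = 132(6+x)^{10}.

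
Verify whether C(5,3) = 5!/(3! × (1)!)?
False
The correct denominator is 3!×2!, giving C(5,3) = 10; the stated RHS is 5!/(3!×1!) = 20 ≠ 10, so the statement does not hold.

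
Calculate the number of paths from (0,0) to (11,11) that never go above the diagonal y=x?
58,786

Counted by the Catalan number C_11: C_11 = C(22,11)/(11+1) = 705,432/12 = 58,786.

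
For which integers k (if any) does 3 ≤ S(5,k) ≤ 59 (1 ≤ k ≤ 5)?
2, 3, 4

Solution: S(5,1)=1; S(5,2)=15; S(5,3)=25; S(5,4)=10; S(5,5)=1. So valid k = 2, 3, 4.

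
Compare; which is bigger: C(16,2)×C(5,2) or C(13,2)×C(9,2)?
C(13,2)×C(9,2)

Explanation: C(16,2)×C(5,2)=1,200, C(13,2)×C(9,2)=2,808.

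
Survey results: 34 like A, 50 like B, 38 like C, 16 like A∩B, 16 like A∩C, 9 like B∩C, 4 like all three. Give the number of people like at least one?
85

|A∪B∪C| = 34+50+38-16-16-9+4 = 85.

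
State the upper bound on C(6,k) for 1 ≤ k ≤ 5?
C(6,k) is maximised at the centre of the row: C(6,3) = 20.

Answer: 20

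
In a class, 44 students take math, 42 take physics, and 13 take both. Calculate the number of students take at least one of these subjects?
73

Solution: |A∪B| = |A|+|B|-|A∩B| = 44+42-13 = 73.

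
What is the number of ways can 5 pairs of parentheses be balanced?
42
Using the Catalan number formula: C_n = C(2n, n) / (n+1)
C_5 = C(10, 5) / (5+1)
     = 252 / 6
     = 42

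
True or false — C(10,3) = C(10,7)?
True

Symmetry C(n,k) = C(n,n-k): C(10,3) = 120 and C(10,7) = 120. Both sides agree, so the statement holds.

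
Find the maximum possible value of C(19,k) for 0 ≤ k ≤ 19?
92,378

Working:
Maximum at k = 9 or k = 10: C(19,9) = 92,378.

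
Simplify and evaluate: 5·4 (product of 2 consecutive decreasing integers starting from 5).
20
This is P(5,2) = 5!/(3)! = 20.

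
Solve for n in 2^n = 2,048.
11

Working:
2,048 = 1,024 × 2 = 2^10 × 2^1 = 2^11, so n = 11.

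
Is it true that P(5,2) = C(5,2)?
False

P(5,2) = 20 but C(5,2) = 10; they differ by a factor of 2! = 2, so the statement does not hold.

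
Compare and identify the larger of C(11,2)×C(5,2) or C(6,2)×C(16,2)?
C(6,2)×C(16,2)

Explanation: C(11,2)×C(5,2)=550, C(6,2)×C(16,2)=1,800.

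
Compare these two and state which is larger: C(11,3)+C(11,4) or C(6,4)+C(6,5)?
First=495, Second=21.
Final answer: C(11,3)+C(11,4)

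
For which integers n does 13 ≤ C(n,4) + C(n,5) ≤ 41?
6
C(5,4)+C(5,5)=6; C(6,4)+C(6,5)=21; C(7,4)+C(7,5)=56. So valid n = 6.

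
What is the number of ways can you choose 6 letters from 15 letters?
C(15,6) = 15! / (6! × (15-6)!)
         = 15! / (6! × 9!)
         = 5,005

Answer: 5,005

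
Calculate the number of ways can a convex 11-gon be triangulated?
Using the Catalan number formula: C_n = C(2n, n) / (n+1)
C_9 = C(18, 9) / (9+1)
     = 48620 / 10
     = 4,862
Final answer: 4,862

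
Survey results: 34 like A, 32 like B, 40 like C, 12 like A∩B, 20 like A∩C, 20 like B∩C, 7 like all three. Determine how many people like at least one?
61

Explanation: |A∪B∪C| = 34+32+40-12-20-20+7 = 61.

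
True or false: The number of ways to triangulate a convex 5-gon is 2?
Triangulations of a convex 5-gon are counted by the Catalan number C_3: C_3 = C(6,3)/(3+1) = 20/4 = 5.

Answer: False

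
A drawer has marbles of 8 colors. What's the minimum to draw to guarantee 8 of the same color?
57

Reasoning: Worst case: 7 of each = 56. One more: 57.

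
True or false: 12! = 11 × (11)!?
False
12! = 12 × 11! = 479,001,600, but 11 × 11! = 439,084,800.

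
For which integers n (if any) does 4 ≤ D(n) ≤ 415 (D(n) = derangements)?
4, 5, 6

Using D(n) = (n−1)[D(n−1) + D(n−2)] with D(1)=0, D(2)=1: D(3)=2; D(4)=9; D(5)=44; D(6)=265; D(7)=1,854. So valid n = 4, 5, 6.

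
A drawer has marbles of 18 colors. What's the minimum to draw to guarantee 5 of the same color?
73

Explanation: Worst case: 4 of each = 72. One more: 73.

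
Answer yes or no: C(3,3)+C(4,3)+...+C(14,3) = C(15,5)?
No

Working:
Hockey stick identity gives Σ = C(15,4) = 1,365; RHS C(15,5) = 3,003.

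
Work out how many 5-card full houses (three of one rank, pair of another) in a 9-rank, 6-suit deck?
21,600

Explanation: Triple rank: 9. Triple suits: C(6,3)=20. Pair rank: 8. Pair suits: C(6,2)=15. Total: 21,600.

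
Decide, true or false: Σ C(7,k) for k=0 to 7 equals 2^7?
True
Binomial theorem: Σ C(7,k) = (1+1)^7 = 2^7 = 128; RHS 2^7 = 128.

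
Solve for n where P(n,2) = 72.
9

Working:
P(n,2) = n(n−1) is increasing in n; n(n−1) ≈ (n−0.5)^2 = 72 gives n ≈ 9.0. Check: P(7,2) = 42, P(8,2) = 56, P(9,2) = 72 ✓. So n = 9.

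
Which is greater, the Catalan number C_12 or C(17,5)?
C_12

Explanation: C_12 = C(24,12)/(12+1) = 2,704,156/13 = 208,012; C(17,5) = 6,188.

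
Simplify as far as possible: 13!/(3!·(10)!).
This is C(13,3) = 286.

Answer: 286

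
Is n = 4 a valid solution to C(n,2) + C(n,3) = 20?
No

Reasoning: C(4,2) + C(4,3) = 6 + 4 = 10, which does not equal 20.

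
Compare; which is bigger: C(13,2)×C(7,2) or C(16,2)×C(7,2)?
C(16,2)×C(7,2)

Solution: C(13,2)×C(7,2)=1,638, C(16,2)×C(7,2)=2,520.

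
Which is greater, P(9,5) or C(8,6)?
P(9,5)
P(9,5)=15,120, C(8,6)=28.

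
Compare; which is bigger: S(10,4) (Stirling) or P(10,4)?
S(10,4)

Explanation: S(10,4) = 4·S(9,4) + S(9,3) = 4·7,770 + 3,025 = 34,105; P(10,4) = 5,040.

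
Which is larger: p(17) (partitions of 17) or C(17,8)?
Pentagonal recurrence p(n) = p(n−1) + p(n−2) − p(n−5) − p(n−7) + …: p(17) = p(16) + p(15) − p(12) − p(10) + p(5) + p(2) = 231 + 176 − 77 − 42 + 7 + 2 = 297; C(17,8) = 24,310.
Final answer: C(17,8)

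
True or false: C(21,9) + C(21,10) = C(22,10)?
Pascal's identity C(n,k) + C(n,k+1) = C(n+1,k+1): 293,930 + 352,716 = 646,646 = C(22,10).

Answer: True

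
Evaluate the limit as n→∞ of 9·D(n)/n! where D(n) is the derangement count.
9/e
D(n)/n! → 1/e, so 9·D(n)/n! → 9/e.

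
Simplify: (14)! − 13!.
(14)! − 13! = (14)·13! − 13! = (14−1)·13! = 13·13! = 80,951,270,400.

Answer: 80,951,270,400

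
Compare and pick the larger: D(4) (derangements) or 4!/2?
4!/2

Explanation: D(4) = (4-1)·[D(3) + D(2)] = 3·[2 + 1] = 9; 4!/2 = 24/2 = 12.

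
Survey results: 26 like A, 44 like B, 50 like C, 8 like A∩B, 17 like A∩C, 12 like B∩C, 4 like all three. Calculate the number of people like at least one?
87

|A∪B∪C| = 26+44+50-8-17-12+4 = 87.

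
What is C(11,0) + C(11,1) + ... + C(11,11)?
2,048

Solution: Sum of binomial coefficients = 2^11 = 2,048.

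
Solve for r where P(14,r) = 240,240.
5

Working:
P(14,r) = 14·13·…·(14−r+1), a product of r factors. Multiplying down from 14: 14 = 14; 14·13 = 182; 14·13·12 = 2,184; 14·13·12·11 = 24,024; 14·13·12·11·10 = 240,240 ✓ (5 factors). So r = 5.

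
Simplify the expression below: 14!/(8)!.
2,162,160

Solution: This equals 14×13×...×9 = 2,162,160.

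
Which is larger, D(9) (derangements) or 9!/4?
D(9)

D(9) = (9-1)·[D(8) + D(7)] = 8·[14,833 + 1,854] = 133,496; 9!/4 = 362,880/4 = 90,720.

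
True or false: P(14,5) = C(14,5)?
False

Solution: P(14,5) = 240,240 and C(14,5) = 2,002; P(n,r) = r! × C(n,r) so P > C whenever r ≥ 2.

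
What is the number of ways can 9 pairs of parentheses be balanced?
Using the Catalan number formula: C_n = C(2n, n) / (n+1)
C_9 = C(18, 9) / (9+1)
     = 48620 / 10
     = 4,862
Final answer: 4,862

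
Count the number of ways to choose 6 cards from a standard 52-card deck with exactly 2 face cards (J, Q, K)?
6,031,740

Explanation: 12 face cards and 40 non-face cards: C(12,2) × C(40,4) = 66 × 91,390 = 6,031,740.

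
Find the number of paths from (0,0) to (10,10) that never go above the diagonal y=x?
16,796

Reasoning: Counted by the Catalan number C_10: C_10 = C(20,10)/(10+1) = 184,756/11 = 16,796.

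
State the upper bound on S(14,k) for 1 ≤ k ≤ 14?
Row S(14,k) for k = 1..14 (via S(n,k) = k·S(n−1,k) + S(n−1,k−1)): 1, 8,191, 788,970, 10,391,745, 40,075,035, 63,436,373, 49,329,280, 20,912,320, 5,135,130, 752,752, 66,066, 3,367, 91, 1. The row is unimodal; maximum at k = 6: 63,436,373.
Final answer: 63,436,373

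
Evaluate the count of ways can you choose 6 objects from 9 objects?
84

Explanation: C(9,6) = 9! / (6! × (9-6)!)
         = 9! / (6! × 3!)
         = 84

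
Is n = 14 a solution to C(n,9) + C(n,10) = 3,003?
C(14,9) + C(14,10) = 2,002 + 1,001 = 3,003, which equals 3,003.
Final answer: Yes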